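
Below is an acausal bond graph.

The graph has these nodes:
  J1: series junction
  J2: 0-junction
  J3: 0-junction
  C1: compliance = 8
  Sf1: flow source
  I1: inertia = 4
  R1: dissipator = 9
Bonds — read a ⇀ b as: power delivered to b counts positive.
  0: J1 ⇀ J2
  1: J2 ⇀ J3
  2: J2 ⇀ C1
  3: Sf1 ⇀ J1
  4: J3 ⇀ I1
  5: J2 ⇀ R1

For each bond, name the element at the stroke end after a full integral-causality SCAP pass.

b0 stroke→J1
b1 stroke→J3
b2 stroke→J2
b3 stroke→Sf1
b4 stroke→I1
b5 stroke→R1

#3 →Sf1  (Sf1 fixes flow; stroke at Sf1)
#0 →J1  (common-f at J1 fixed by 3)
#2 →J2  (C1 outputs effort q/C1)
#1 →J3  (J2: bond 2 brought effort, rest push out)
#5 →R1  (J2: bond 2 brought effort, rest push out)
#4 →I1  (J3: bond 1 brought effort, rest push out)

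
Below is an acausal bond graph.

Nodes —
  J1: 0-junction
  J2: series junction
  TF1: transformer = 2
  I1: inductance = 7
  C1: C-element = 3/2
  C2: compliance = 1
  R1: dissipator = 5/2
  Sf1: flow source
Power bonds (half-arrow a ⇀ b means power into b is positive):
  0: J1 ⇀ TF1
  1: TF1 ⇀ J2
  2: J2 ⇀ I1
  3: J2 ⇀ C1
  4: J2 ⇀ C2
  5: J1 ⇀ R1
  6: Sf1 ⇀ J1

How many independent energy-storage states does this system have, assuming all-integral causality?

b6 →Sf1  (source Sf1 imposes f)
b2 →I1  (I1 outputs flow p/I1)
b1 →J2  (J2 flow already set via bond 2)
b3 →J2  (J2: bond 2 brought flow, rest push out)
b4 →J2  (1-jn J2 has f-setter on 2)
b0 →TF1  (TF TF1: opposite of bond 1)
b5 →J1  (closing 0-jn rule on J1)

3  (C1, C2, I1 all integral)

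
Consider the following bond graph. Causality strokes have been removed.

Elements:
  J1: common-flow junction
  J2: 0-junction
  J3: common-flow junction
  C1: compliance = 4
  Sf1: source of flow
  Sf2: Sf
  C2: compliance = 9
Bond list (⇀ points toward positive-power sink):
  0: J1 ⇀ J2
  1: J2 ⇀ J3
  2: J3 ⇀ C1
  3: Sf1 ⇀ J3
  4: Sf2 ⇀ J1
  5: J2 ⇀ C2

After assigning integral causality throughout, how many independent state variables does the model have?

2  (C1, C2 all integral)

#3 →Sf1  (Sf1 (Sf) sets flow on bond)
#4 →Sf2  (Sf2 (Sf) sets flow on bond)
#0 →J1  (common-f at J1 fixed by 4)
#1 →J3  (J3 flow already set via bond 3)
#2 →J3  (J3: bond 3 brought flow, rest push out)
#5 →J2  (J2 needs exactly one e-in)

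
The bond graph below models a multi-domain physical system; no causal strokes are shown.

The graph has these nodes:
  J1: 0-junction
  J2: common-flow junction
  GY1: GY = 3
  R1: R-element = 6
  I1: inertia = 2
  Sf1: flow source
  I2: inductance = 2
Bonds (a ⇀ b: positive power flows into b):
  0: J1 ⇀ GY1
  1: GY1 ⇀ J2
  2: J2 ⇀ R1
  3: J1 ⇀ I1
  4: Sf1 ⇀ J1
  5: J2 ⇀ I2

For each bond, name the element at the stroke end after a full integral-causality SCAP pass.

bond 0 stroke→J1
bond 1 stroke→J2
bond 2 stroke→J2
bond 3 stroke→I1
bond 4 stroke→Sf1
bond 5 stroke→I2

#4 stroke→Sf1  (Sf1 fixes flow; stroke at Sf1)
#3 stroke→I1  (prefer integral on I1)
#0 stroke→J1  (closing 0-jn rule on J1)
#1 stroke→J2  (through GY1, causality inverts; strokes same side of GY1)
#5 stroke→I2  (I2 outputs flow p/I2)
#2 stroke→J2  (J2: bond 5 brought flow, rest push out)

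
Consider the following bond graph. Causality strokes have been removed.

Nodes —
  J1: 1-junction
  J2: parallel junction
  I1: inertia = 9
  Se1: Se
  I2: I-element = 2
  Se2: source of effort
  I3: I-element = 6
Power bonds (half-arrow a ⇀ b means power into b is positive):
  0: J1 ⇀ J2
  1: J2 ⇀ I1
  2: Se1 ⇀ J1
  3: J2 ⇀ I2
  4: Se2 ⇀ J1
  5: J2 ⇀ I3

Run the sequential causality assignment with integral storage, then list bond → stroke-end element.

bond 0 stroke→J2
bond 1 stroke→I1
bond 2 stroke→J1
bond 3 stroke→I2
bond 4 stroke→J1
bond 5 stroke→I3

bond 2 →J1  (Se1 (Se) sets effort on bond)
bond 4 →J1  (source Se2 imposes e)
bond 0 →J2  (closing 1-jn rule on J1)
bond 1 →I1  (0-jn J2 has e-setter on 0)
bond 3 →I2  (0-jn J2 has e-setter on 0)
bond 5 →I3  (common-e at J2 fixed by 0)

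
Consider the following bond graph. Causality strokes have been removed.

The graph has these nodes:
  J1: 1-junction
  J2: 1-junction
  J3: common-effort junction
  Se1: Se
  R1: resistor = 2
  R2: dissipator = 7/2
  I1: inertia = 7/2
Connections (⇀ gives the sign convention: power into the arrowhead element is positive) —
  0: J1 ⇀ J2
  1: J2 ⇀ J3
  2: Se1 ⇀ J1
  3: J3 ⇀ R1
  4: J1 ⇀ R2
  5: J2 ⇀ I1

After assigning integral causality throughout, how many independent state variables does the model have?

1  (I1 all integral)

β2 |J1  (Se1 fixes effort; stroke away)
β5 |I1  (I1: I, integral causality)
β0 |J2  (1-jn J2 has f-setter on 5)
β1 |J2  (1-jn J2 has f-setter on 5)
β3 |J3  (only one effort-in slot at J3)
β4 |J1  (common-f at J1 fixed by 0)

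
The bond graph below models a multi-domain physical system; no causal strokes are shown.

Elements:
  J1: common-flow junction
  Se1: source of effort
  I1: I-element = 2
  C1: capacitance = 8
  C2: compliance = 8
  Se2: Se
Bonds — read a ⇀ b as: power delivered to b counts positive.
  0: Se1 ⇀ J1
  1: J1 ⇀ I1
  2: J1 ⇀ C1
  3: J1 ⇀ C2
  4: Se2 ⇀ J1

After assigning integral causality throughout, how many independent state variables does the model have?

3  (C1, C2, I1 all integral)

β0 stroke at J1  (source Se1 imposes e)
β4 stroke at J1  (source Se2 imposes e)
β1 stroke at I1  (I1 outputs flow p/I1)
β2 stroke at J1  (J1 flow already set via bond 1)
β3 stroke at J1  (common-f at J1 fixed by 1)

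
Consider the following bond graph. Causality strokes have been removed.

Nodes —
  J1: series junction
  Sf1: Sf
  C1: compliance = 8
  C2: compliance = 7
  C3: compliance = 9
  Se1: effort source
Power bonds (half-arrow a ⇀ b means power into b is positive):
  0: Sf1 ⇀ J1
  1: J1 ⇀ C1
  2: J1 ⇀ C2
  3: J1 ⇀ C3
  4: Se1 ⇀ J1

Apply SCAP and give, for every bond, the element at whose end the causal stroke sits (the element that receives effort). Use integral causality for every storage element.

b0 |Sf1
b1 |J1
b2 |J1
b3 |J1
b4 |J1

b0 →Sf1  (Sf1: flow source, stroke at near end)
b4 →J1  (Se1 fixes effort; stroke away)
b1 →J1  (common-f at J1 fixed by 0)
b2 →J1  (common-f at J1 fixed by 0)
b3 →J1  (J1 flow already set via bond 0)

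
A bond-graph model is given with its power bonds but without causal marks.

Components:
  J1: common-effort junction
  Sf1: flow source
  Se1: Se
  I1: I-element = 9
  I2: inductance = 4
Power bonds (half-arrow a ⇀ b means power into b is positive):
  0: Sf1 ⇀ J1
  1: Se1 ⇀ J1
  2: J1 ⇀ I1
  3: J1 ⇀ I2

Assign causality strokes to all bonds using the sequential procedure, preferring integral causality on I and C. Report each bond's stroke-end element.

b0 →Sf1
b1 →J1
b2 →I1
b3 →I2

b0 stroke at Sf1  (Sf1 (Sf) sets flow on bond)
b1 stroke at J1  (source Se1 imposes e)
b2 stroke at I1  (common-e at J1 fixed by 1)
b3 stroke at I2  (J1: bond 1 brought effort, rest push out)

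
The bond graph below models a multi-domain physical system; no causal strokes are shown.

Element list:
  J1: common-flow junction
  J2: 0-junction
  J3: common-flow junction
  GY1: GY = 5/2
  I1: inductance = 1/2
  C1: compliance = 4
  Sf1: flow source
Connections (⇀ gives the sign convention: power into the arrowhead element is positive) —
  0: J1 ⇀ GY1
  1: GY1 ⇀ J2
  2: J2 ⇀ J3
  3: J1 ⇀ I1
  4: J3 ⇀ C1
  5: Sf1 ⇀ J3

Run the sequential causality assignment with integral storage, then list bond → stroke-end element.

bond 5 |Sf1  (Sf1: flow source, stroke at near end)
bond 2 |J3  (J3: bond 5 brought flow, rest push out)
bond 4 |J3  (J3 flow already set via bond 5)
bond 1 |J2  (only one effort-in slot at J2)
bond 0 |J1  (GY GY1: same side as bond 1)
bond 3 |I1  (only one flow-in slot at J1)

β0 stroke at J1
β1 stroke at J2
β2 stroke at J3
β3 stroke at I1
β4 stroke at J3
β5 stroke at Sf1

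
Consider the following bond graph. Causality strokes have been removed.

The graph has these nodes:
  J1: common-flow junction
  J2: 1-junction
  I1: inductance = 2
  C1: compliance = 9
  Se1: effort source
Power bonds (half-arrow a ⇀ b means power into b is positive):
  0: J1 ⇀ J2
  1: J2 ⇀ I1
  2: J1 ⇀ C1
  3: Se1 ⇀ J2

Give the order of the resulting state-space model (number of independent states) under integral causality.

2  (C1, I1 all integral)

β3 |J2  (source Se1 imposes e)
β1 |I1  (I1: I, integral causality)
β0 |J2  (J2 flow already set via bond 1)
β2 |J1  (J1 flow already set via bond 0)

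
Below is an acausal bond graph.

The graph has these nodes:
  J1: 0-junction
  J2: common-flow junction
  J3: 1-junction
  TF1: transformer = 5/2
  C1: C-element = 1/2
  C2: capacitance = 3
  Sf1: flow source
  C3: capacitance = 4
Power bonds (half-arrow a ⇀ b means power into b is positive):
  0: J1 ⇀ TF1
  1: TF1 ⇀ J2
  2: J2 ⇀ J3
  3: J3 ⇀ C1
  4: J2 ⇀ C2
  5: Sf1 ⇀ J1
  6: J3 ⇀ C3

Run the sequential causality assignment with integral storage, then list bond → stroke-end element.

#0 |J1
#1 |TF1
#2 |J2
#3 |J3
#4 |J2
#5 |Sf1
#6 |J3

bond 5 →Sf1  (Sf1: flow source, stroke at near end)
bond 0 →J1  (only one effort-in slot at J1)
bond 1 →TF1  (TF TF1: opposite of bond 0)
bond 2 →J2  (1-jn J2 has f-setter on 1)
bond 4 →J2  (J2: bond 1 brought flow, rest push out)
bond 3 →J3  (common-f at J3 fixed by 2)
bond 6 →J3  (J3: bond 2 brought flow, rest push out)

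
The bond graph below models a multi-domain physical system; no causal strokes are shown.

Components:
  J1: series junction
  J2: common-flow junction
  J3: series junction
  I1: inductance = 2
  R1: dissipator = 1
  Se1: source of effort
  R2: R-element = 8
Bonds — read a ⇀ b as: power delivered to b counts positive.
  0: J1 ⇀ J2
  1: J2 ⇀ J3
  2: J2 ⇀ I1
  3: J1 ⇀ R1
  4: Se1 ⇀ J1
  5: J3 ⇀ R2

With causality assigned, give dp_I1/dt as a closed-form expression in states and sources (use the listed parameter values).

dp_I1/dt = E_Se1 - 9*p_I1/2

β4 stroke→J1  (source Se1 imposes e)
β2 stroke→I1  (prefer integral on I1)
β0 stroke→J2  (J2: bond 2 brought flow, rest push out)
β1 stroke→J2  (J2: bond 2 brought flow, rest push out)
β5 stroke→J3  (J3: bond 1 brought flow, rest push out)
β3 stroke→J1  (J1: bond 0 brought flow, rest push out)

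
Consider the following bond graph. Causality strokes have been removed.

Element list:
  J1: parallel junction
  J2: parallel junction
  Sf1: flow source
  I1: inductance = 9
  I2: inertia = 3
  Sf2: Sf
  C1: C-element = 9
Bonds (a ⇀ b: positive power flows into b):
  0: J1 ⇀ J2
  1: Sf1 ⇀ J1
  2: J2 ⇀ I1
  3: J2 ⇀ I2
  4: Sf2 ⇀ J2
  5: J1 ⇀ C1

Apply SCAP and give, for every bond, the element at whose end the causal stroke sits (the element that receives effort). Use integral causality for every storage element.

#1 |Sf1  (Sf1: flow source, stroke at near end)
#4 |Sf2  (Sf2 fixes flow; stroke at Sf2)
#2 |I1  (I1 outputs flow p/I1)
#3 |I2  (prefer integral on I2)
#0 |J2  (closing 0-jn rule on J2)
#5 |J1  (only one effort-in slot at J1)

bond 0 →J2
bond 1 →Sf1
bond 2 →I1
bond 3 →I2
bond 4 →Sf2
bond 5 →J1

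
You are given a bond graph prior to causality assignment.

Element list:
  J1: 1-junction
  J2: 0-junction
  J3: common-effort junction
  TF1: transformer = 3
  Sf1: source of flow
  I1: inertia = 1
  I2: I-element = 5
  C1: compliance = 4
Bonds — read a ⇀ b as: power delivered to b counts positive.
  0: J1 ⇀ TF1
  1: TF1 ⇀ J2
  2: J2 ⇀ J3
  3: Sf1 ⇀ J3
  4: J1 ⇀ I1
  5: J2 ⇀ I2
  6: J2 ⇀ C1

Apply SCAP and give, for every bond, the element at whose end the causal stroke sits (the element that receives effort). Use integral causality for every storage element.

β0 stroke at J1
β1 stroke at TF1
β2 stroke at J3
β3 stroke at Sf1
β4 stroke at I1
β5 stroke at I2
β6 stroke at J2

β3 stroke→Sf1  (Sf1 (Sf) sets flow on bond)
β2 stroke→J3  (only one effort-in slot at J3)
β4 stroke→I1  (I1 outputs flow p/I1)
β0 stroke→J1  (J1 flow already set via bond 4)
β1 stroke→TF1  (through TF1, causality passes straight; one stroke at TF1)
β5 stroke→I2  (I2 integral (f out))
β6 stroke→J2  (J2 needs exactly one e-in)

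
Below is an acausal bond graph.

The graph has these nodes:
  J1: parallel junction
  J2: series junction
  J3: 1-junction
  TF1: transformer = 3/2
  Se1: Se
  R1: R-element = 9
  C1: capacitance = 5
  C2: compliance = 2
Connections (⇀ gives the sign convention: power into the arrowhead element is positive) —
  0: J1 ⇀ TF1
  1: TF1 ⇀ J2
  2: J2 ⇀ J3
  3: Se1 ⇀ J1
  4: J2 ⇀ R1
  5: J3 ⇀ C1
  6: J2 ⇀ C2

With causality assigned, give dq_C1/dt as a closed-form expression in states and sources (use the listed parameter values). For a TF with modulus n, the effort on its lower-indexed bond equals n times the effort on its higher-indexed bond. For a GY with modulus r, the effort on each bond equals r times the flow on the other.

#3 stroke at J1  (source Se1 imposes e)
#0 stroke at TF1  (common-e at J1 fixed by 3)
#1 stroke at J2  (TF1 one-in-one-out from 0)
#5 stroke at J3  (C1 outputs effort q/C1)
#2 stroke at J2  (J3: last free bond brings flow in)
#6 stroke at J2  (prefer integral on C2)
#4 stroke at R1  (J2: last free bond brings flow in)

dq_C1/dt = 2*E_Se1/27 - q_C1/45 - q_C2/18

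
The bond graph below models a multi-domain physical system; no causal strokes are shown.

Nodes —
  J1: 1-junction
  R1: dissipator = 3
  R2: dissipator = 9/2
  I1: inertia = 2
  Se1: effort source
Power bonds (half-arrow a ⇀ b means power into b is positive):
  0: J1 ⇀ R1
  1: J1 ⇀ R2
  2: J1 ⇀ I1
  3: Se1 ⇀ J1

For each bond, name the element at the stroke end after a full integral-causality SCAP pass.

β3 |J1  (Se1: effort source, stroke at far end)
β2 |I1  (I1 outputs flow p/I1)
β0 |J1  (1-jn J1 has f-setter on 2)
β1 |J1  (common-f at J1 fixed by 2)

bond 0 →J1
bond 1 →J1
bond 2 →I1
bond 3 →J1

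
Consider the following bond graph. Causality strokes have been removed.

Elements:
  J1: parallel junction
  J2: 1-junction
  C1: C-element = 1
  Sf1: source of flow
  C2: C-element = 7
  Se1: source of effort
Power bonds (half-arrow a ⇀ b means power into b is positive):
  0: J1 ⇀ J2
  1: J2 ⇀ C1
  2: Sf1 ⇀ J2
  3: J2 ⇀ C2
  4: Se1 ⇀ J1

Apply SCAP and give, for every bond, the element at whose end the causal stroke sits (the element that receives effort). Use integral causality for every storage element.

β0 |J2
β1 |J2
β2 |Sf1
β3 |J2
β4 |J1

β2 stroke at Sf1  (source Sf1 imposes f)
β4 stroke at J1  (Se1 (Se) sets effort on bond)
β0 stroke at J2  (common-e at J1 fixed by 4)
β1 stroke at J2  (1-jn J2 has f-setter on 2)
β3 stroke at J2  (J2: bond 2 brought flow, rest push out)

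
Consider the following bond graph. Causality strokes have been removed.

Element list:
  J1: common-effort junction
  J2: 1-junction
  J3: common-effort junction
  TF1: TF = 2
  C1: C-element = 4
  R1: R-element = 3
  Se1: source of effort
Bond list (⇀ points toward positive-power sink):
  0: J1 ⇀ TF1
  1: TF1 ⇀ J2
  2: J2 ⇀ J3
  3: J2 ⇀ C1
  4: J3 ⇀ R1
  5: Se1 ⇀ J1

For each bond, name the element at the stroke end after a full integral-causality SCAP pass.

b0 stroke→TF1
b1 stroke→J2
b2 stroke→J3
b3 stroke→J2
b4 stroke→R1
b5 stroke→J1

b5 →J1  (source Se1 imposes e)
b0 →TF1  (J1: bond 5 brought effort, rest push out)
b1 →J2  (TF TF1: opposite of bond 0)
b3 →J2  (C1 outputs effort q/C1)
b2 →J3  (closing 1-jn rule on J2)
b4 →R1  (J3: bond 2 brought effort, rest push out)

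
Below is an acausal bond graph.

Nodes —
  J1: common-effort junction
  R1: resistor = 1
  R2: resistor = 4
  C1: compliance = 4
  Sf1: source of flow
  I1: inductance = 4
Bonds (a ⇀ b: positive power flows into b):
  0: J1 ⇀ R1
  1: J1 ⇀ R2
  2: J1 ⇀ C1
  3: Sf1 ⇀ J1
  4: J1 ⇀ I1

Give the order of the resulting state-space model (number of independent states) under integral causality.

2  (C1, I1 all integral)

bond 3 stroke→Sf1  (Sf1: flow source, stroke at near end)
bond 2 stroke→J1  (prefer integral on C1)
bond 0 stroke→R1  (common-e at J1 fixed by 2)
bond 1 stroke→R2  (J1: bond 2 brought effort, rest push out)
bond 4 stroke→I1  (0-jn J1 has e-setter on 2)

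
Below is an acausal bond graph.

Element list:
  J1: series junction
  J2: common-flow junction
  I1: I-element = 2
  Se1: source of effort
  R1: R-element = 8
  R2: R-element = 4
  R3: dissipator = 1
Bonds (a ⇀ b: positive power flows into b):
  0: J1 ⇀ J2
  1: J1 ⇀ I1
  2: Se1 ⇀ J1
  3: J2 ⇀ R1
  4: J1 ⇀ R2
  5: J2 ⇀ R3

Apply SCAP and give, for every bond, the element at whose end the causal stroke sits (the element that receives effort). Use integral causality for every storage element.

β0 →J1
β1 →I1
β2 →J1
β3 →J2
β4 →J1
β5 →J2

β2 →J1  (source Se1 imposes e)
β1 →I1  (prefer integral on I1)
β0 →J1  (J1: bond 1 brought flow, rest push out)
β4 →J1  (J1 flow already set via bond 1)
β3 →J2  (1-jn J2 has f-setter on 0)
β5 →J2  (J2: bond 0 brought flow, rest push out)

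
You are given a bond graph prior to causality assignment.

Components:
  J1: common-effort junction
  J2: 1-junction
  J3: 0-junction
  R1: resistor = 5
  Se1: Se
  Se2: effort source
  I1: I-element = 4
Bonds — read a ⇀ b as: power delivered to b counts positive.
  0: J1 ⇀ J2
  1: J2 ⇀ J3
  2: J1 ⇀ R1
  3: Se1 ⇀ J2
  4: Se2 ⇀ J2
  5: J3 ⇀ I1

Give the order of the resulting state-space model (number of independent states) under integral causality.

1  (I1 all integral)

bond 3 stroke at J2  (source Se1 imposes e)
bond 4 stroke at J2  (Se2: effort source, stroke at far end)
bond 5 stroke at I1  (I1: I, integral causality)
bond 1 stroke at J3  (closing 0-jn rule on J3)
bond 0 stroke at J2  (common-f at J2 fixed by 1)
bond 2 stroke at J1  (J1 needs exactly one e-in)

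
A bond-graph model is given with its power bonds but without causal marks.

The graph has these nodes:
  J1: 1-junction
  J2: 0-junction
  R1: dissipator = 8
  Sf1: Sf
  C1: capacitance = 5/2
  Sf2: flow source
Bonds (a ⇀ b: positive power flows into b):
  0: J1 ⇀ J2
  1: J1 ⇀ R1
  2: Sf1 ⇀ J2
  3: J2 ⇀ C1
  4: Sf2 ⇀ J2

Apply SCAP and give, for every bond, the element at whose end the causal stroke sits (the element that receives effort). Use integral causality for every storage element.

#2 stroke→Sf1  (Sf1 (Sf) sets flow on bond)
#4 stroke→Sf2  (Sf2 (Sf) sets flow on bond)
#3 stroke→J2  (prefer integral on C1)
#0 stroke→J1  (J2 effort already set via bond 3)
#1 stroke→R1  (closing 1-jn rule on J1)

b0 →J1
b1 →R1
b2 →Sf1
b3 →J2
b4 →Sf2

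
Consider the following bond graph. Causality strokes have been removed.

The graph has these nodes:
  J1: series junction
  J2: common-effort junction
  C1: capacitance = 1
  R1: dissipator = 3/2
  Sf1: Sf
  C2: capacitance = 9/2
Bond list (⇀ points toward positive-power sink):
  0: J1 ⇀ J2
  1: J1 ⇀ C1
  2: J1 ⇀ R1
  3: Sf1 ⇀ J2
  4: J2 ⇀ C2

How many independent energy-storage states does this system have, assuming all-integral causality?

#3 stroke→Sf1  (Sf1: flow source, stroke at near end)
#1 stroke→J1  (C1 integral (e out))
#4 stroke→J2  (C2 integral (e out))
#0 stroke→J1  (J2: bond 4 brought effort, rest push out)
#2 stroke→R1  (closing 1-jn rule on J1)

2  (C1, C2 all integral)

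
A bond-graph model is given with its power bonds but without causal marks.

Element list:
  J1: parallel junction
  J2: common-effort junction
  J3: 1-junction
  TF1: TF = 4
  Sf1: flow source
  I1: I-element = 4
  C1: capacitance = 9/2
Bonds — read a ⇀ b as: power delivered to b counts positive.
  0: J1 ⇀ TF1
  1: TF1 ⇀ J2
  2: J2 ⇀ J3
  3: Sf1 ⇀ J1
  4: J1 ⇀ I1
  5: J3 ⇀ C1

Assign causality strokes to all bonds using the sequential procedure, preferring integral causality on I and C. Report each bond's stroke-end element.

bond 3 stroke at Sf1  (source Sf1 imposes f)
bond 4 stroke at I1  (I1 outputs flow p/I1)
bond 0 stroke at J1  (J1: last free bond brings effort in)
bond 1 stroke at TF1  (TF1: transformer flips bond 0)
bond 2 stroke at J2  (only one effort-in slot at J2)
bond 5 stroke at J3  (J3: bond 2 brought flow, rest push out)

β0 |J1
β1 |TF1
β2 |J2
β3 |Sf1
β4 |I1
β5 |J3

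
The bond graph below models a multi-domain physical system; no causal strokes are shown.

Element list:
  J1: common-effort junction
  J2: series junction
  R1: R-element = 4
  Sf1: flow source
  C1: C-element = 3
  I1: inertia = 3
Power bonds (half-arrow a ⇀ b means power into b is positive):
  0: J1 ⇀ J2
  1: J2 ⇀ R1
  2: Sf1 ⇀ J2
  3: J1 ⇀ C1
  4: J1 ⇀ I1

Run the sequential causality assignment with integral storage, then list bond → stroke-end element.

β0 stroke at J2
β1 stroke at J2
β2 stroke at Sf1
β3 stroke at J1
β4 stroke at I1

b2 |Sf1  (Sf1: flow source, stroke at near end)
b0 |J2  (1-jn J2 has f-setter on 2)
b1 |J2  (J2 flow already set via bond 2)
b3 |J1  (C1 outputs effort q/C1)
b4 |I1  (J1 effort already set via bond 3)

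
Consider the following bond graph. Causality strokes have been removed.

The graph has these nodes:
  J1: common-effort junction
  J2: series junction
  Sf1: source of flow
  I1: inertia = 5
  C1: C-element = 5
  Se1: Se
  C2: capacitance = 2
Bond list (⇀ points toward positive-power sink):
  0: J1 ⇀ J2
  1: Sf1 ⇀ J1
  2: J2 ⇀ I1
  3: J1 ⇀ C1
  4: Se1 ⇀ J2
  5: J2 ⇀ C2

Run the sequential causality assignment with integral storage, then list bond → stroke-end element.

#1 |Sf1  (Sf1 fixes flow; stroke at Sf1)
#4 |J2  (Se1: effort source, stroke at far end)
#2 |I1  (I1: I, integral causality)
#0 |J2  (common-f at J2 fixed by 2)
#5 |J2  (common-f at J2 fixed by 2)
#3 |J1  (J1 needs exactly one e-in)

b0 stroke at J2
b1 stroke at Sf1
b2 stroke at I1
b3 stroke at J1
b4 stroke at J2
b5 stroke at J2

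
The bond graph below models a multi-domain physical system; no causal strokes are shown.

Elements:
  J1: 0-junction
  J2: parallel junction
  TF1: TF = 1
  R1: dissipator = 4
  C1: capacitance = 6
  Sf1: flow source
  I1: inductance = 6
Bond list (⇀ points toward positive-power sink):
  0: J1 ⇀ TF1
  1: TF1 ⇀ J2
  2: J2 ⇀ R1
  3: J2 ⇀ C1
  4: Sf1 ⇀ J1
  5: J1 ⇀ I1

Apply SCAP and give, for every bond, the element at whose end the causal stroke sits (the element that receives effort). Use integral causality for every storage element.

β0 stroke at J1
β1 stroke at TF1
β2 stroke at R1
β3 stroke at J2
β4 stroke at Sf1
β5 stroke at I1

β4 |Sf1  (Sf1: flow source, stroke at near end)
β3 |J2  (C1 integral (e out))
β1 |TF1  (0-jn J2 has e-setter on 3)
β2 |R1  (J2: bond 3 brought effort, rest push out)
β0 |J1  (through TF1, causality passes straight; one stroke at TF1)
β5 |I1  (0-jn J1 has e-setter on 0)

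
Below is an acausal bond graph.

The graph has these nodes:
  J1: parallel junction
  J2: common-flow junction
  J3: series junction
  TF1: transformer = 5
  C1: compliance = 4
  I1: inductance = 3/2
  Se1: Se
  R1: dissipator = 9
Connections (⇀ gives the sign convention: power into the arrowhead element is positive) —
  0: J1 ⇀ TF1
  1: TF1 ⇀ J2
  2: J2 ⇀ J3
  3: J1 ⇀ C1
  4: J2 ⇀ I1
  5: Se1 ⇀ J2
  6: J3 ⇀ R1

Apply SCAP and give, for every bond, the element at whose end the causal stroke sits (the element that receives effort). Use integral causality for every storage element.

bond 5 stroke at J2  (Se1: effort source, stroke at far end)
bond 3 stroke at J1  (C1: C, integral causality)
bond 0 stroke at TF1  (J1 effort already set via bond 3)
bond 1 stroke at J2  (TF1: transformer flips bond 0)
bond 4 stroke at I1  (I1 outputs flow p/I1)
bond 2 stroke at J2  (J2: bond 4 brought flow, rest push out)
bond 6 stroke at J3  (1-jn J3 has f-setter on 2)

b0 stroke→TF1
b1 stroke→J2
b2 stroke→J2
b3 stroke→J1
b4 stroke→I1
b5 stroke→J2
b6 stroke→J3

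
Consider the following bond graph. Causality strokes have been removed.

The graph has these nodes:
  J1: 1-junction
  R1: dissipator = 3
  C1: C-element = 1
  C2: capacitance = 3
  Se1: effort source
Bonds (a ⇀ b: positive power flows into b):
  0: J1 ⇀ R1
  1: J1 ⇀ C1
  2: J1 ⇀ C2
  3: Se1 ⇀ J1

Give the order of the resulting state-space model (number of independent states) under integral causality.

#3 →J1  (source Se1 imposes e)
#1 →J1  (C1 outputs effort q/C1)
#2 →J1  (C2 integral (e out))
#0 →R1  (only one flow-in slot at J1)

2  (C1, C2 all integral)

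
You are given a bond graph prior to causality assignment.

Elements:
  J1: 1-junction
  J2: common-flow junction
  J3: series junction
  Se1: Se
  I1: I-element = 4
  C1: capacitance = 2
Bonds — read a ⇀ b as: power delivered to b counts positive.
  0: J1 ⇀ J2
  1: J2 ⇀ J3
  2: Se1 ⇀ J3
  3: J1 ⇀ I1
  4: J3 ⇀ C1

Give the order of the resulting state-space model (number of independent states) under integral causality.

2  (C1, I1 all integral)

bond 2 stroke→J3  (Se1: effort source, stroke at far end)
bond 3 stroke→I1  (I1: I, integral causality)
bond 0 stroke→J1  (1-jn J1 has f-setter on 3)
bond 1 stroke→J2  (1-jn J2 has f-setter on 0)
bond 4 stroke→J3  (J3 flow already set via bond 1)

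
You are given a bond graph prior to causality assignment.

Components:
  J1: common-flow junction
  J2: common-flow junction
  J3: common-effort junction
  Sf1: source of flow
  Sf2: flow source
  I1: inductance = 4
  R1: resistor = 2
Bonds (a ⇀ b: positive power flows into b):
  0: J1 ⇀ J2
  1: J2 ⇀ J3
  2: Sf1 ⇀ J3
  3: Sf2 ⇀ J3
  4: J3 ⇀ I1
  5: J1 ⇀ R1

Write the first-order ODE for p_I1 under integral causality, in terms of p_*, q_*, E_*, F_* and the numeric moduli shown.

dp_I1/dt = 2*F_Sf1 + 2*F_Sf2 - p_I1/2

β2 stroke at Sf1  (Sf1 (Sf) sets flow on bond)
β3 stroke at Sf2  (Sf2: flow source, stroke at near end)
β4 stroke at I1  (I1 outputs flow p/I1)
β1 stroke at J3  (J3: last free bond brings effort in)
β0 stroke at J2  (J2: bond 1 brought flow, rest push out)
β5 stroke at J1  (1-jn J1 has f-setter on 0)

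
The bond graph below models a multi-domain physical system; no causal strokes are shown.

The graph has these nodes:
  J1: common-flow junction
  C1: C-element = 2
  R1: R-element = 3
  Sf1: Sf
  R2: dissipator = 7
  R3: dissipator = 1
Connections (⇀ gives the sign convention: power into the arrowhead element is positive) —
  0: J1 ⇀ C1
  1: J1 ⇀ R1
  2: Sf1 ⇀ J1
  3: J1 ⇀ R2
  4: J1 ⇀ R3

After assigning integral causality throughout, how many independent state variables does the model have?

1  (C1 all integral)

b2 stroke at Sf1  (Sf1 fixes flow; stroke at Sf1)
b0 stroke at J1  (1-jn J1 has f-setter on 2)
b1 stroke at J1  (1-jn J1 has f-setter on 2)
b3 stroke at J1  (J1 flow already set via bond 2)
b4 stroke at J1  (common-f at J1 fixed by 2)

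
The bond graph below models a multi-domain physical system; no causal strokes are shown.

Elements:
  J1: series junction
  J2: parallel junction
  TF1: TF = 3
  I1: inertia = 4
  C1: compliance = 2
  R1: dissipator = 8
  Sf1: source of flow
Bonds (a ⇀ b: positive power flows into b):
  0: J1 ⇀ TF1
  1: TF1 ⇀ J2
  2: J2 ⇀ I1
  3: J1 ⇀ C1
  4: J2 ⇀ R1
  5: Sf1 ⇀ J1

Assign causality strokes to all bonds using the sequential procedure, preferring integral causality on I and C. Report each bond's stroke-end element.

β5 →Sf1  (Sf1: flow source, stroke at near end)
β0 →J1  (J1 flow already set via bond 5)
β3 →J1  (1-jn J1 has f-setter on 5)
β1 →TF1  (TF TF1: opposite of bond 0)
β2 →I1  (I1: I, integral causality)
β4 →J2  (J2: last free bond brings effort in)

bond 0 stroke→J1
bond 1 stroke→TF1
bond 2 stroke→I1
bond 3 stroke→J1
bond 4 stroke→J2
bond 5 stroke→Sf1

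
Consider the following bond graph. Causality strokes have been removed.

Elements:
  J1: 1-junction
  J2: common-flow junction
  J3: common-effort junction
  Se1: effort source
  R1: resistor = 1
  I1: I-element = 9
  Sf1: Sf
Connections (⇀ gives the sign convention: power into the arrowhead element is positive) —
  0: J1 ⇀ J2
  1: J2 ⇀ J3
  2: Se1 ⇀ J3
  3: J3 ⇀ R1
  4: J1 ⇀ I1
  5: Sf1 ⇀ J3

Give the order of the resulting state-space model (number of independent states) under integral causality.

b2 stroke→J3  (Se1 (Se) sets effort on bond)
b5 stroke→Sf1  (Sf1 (Sf) sets flow on bond)
b1 stroke→J2  (J3 effort already set via bond 2)
b3 stroke→R1  (common-e at J3 fixed by 2)
b0 stroke→J1  (J2: last free bond brings flow in)
b4 stroke→I1  (closing 1-jn rule on J1)

1  (I1 all integral)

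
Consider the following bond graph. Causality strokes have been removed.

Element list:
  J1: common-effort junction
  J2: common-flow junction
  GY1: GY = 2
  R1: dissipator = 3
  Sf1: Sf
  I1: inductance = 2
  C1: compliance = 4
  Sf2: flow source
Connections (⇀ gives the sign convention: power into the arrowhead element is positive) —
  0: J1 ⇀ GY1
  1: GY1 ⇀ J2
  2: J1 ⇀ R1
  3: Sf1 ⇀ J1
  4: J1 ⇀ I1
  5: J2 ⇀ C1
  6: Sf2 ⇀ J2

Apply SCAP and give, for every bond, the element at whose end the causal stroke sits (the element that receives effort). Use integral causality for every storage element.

#0 stroke→J1
#1 stroke→J2
#2 stroke→R1
#3 stroke→Sf1
#4 stroke→I1
#5 stroke→J2
#6 stroke→Sf2

bond 3 stroke→Sf1  (Sf1 fixes flow; stroke at Sf1)
bond 6 stroke→Sf2  (Sf2 fixes flow; stroke at Sf2)
bond 1 stroke→J2  (common-f at J2 fixed by 6)
bond 5 stroke→J2  (1-jn J2 has f-setter on 6)
bond 0 stroke→J1  (GY1 both-in/both-out from 1)
bond 2 stroke→R1  (common-e at J1 fixed by 0)
bond 4 stroke→I1  (J1 effort already set via bond 0)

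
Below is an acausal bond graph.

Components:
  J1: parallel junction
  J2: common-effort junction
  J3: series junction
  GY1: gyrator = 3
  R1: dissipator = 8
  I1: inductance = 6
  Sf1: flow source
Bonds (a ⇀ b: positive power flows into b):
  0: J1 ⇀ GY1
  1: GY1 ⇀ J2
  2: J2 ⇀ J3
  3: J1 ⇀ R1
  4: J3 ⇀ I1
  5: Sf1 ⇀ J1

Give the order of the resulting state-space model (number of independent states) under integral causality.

bond 5 stroke→Sf1  (Sf1: flow source, stroke at near end)
bond 4 stroke→I1  (prefer integral on I1)
bond 2 stroke→J3  (common-f at J3 fixed by 4)
bond 1 stroke→J2  (only one effort-in slot at J2)
bond 0 stroke→J1  (through GY1, causality inverts; strokes same side of GY1)
bond 3 stroke→R1  (common-e at J1 fixed by 0)

1  (I1 all integral)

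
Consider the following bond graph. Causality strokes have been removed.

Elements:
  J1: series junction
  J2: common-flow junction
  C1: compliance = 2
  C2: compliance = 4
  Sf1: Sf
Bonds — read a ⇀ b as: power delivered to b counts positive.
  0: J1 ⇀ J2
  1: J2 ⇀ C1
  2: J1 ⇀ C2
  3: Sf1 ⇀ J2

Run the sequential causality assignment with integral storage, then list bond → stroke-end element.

β3 stroke→Sf1  (Sf1: flow source, stroke at near end)
β0 stroke→J2  (J2 flow already set via bond 3)
β1 stroke→J2  (1-jn J2 has f-setter on 3)
β2 stroke→J1  (J1 flow already set via bond 0)

bond 0 stroke at J2
bond 1 stroke at J2
bond 2 stroke at J1
bond 3 stroke at Sf1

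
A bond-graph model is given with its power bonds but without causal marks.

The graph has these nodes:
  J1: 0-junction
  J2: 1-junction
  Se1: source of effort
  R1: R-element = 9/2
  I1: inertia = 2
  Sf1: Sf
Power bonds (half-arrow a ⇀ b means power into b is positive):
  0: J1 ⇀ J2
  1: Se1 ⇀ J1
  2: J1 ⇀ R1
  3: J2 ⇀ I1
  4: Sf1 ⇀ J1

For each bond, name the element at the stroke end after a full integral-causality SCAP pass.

bond 1 →J1  (Se1: effort source, stroke at far end)
bond 4 →Sf1  (Sf1 (Sf) sets flow on bond)
bond 0 →J2  (common-e at J1 fixed by 1)
bond 2 →R1  (J1: bond 1 brought effort, rest push out)
bond 3 →I1  (closing 1-jn rule on J2)

β0 →J2
β1 →J1
β2 →R1
β3 →I1
β4 →Sf1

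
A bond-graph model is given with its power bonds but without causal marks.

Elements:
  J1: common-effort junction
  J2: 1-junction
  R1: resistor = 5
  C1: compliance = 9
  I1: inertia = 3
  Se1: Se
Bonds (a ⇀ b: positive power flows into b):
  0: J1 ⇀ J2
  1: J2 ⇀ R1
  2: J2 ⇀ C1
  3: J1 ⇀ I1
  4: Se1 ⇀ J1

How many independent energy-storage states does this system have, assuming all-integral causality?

bond 4 stroke at J1  (Se1 fixes effort; stroke away)
bond 0 stroke at J2  (J1: bond 4 brought effort, rest push out)
bond 3 stroke at I1  (0-jn J1 has e-setter on 4)
bond 2 stroke at J2  (C1 outputs effort q/C1)
bond 1 stroke at R1  (J2 needs exactly one f-in)

2  (C1, I1 all integral)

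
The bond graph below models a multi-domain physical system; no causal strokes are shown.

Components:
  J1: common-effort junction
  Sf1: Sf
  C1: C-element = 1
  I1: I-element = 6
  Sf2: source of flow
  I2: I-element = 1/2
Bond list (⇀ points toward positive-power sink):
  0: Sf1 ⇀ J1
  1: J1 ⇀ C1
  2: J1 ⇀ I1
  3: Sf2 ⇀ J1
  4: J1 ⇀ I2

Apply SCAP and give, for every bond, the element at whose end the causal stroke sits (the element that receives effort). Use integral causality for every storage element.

β0 →Sf1  (Sf1 (Sf) sets flow on bond)
β3 →Sf2  (Sf2 fixes flow; stroke at Sf2)
β1 →J1  (C1: C, integral causality)
β2 →I1  (common-e at J1 fixed by 1)
β4 →I2  (0-jn J1 has e-setter on 1)

b0 |Sf1
b1 |J1
b2 |I1
b3 |Sf2
b4 |I2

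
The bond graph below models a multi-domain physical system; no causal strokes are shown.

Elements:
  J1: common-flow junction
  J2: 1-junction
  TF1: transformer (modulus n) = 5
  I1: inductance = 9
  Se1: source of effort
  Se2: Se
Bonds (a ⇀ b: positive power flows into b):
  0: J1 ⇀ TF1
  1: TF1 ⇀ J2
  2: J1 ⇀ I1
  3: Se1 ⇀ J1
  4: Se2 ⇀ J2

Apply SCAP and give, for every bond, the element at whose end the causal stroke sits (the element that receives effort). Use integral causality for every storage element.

β3 stroke at J1  (Se1 (Se) sets effort on bond)
β4 stroke at J2  (Se2: effort source, stroke at far end)
β1 stroke at TF1  (J2: last free bond brings flow in)
β0 stroke at J1  (TF TF1: opposite of bond 1)
β2 stroke at I1  (J1: last free bond brings flow in)

b0 |J1
b1 |TF1
b2 |I1
b3 |J1
b4 |J2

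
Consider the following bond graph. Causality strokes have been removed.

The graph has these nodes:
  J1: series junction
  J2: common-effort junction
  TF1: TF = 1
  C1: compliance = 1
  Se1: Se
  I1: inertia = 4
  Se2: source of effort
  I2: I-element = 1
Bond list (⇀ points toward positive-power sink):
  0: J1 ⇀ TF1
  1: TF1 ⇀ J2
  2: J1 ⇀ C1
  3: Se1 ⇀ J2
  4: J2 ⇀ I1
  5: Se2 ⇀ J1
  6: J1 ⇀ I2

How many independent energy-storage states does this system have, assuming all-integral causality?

bond 3 stroke→J2  (Se1 (Se) sets effort on bond)
bond 5 stroke→J1  (Se2 (Se) sets effort on bond)
bond 1 stroke→TF1  (common-e at J2 fixed by 3)
bond 4 stroke→I1  (0-jn J2 has e-setter on 3)
bond 0 stroke→J1  (through TF1, causality passes straight; one stroke at TF1)
bond 2 stroke→J1  (prefer integral on C1)
bond 6 stroke→I2  (J1: last free bond brings flow in)

3  (C1, I1, I2 all integral)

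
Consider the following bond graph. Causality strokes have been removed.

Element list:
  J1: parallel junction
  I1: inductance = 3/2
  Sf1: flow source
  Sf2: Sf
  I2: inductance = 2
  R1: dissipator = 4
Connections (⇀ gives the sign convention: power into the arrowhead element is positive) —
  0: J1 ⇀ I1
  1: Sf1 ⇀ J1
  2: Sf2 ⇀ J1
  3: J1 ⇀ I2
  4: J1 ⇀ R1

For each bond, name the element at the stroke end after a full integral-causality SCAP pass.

bond 1 stroke→Sf1  (Sf1 (Sf) sets flow on bond)
bond 2 stroke→Sf2  (Sf2: flow source, stroke at near end)
bond 0 stroke→I1  (prefer integral on I1)
bond 3 stroke→I2  (I2: I, integral causality)
bond 4 stroke→J1  (J1: last free bond brings effort in)

bond 0 →I1
bond 1 →Sf1
bond 2 →Sf2
bond 3 →I2
bond 4 →J1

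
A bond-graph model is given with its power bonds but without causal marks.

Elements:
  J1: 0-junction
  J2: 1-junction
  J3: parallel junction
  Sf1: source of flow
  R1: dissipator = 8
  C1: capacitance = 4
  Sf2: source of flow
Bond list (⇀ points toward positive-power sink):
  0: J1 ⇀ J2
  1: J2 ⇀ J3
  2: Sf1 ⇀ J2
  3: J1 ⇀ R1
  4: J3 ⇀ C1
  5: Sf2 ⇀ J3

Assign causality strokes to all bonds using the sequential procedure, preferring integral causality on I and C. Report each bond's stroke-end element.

#2 stroke at Sf1  (Sf1: flow source, stroke at near end)
#5 stroke at Sf2  (source Sf2 imposes f)
#0 stroke at J2  (J2: bond 2 brought flow, rest push out)
#1 stroke at J2  (common-f at J2 fixed by 2)
#4 stroke at J3  (closing 0-jn rule on J3)
#3 stroke at J1  (J1: last free bond brings effort in)

b0 →J2
b1 →J2
b2 →Sf1
b3 →J1
b4 →J3
b5 →Sf2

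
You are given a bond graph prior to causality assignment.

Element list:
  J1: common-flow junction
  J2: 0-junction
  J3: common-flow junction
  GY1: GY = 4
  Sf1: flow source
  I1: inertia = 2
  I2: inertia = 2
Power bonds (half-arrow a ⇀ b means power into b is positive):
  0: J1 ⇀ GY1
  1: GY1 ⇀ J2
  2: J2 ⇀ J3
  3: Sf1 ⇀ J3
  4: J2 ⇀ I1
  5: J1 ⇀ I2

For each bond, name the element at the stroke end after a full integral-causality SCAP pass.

b0 stroke at J1
b1 stroke at J2
b2 stroke at J3
b3 stroke at Sf1
b4 stroke at I1
b5 stroke at I2

β3 stroke at Sf1  (Sf1 fixes flow; stroke at Sf1)
β2 stroke at J3  (J3: bond 3 brought flow, rest push out)
β4 stroke at I1  (prefer integral on I1)
β1 stroke at J2  (J2 needs exactly one e-in)
β0 stroke at J1  (GY1 both-in/both-out from 1)
β5 stroke at I2  (J1 needs exactly one f-in)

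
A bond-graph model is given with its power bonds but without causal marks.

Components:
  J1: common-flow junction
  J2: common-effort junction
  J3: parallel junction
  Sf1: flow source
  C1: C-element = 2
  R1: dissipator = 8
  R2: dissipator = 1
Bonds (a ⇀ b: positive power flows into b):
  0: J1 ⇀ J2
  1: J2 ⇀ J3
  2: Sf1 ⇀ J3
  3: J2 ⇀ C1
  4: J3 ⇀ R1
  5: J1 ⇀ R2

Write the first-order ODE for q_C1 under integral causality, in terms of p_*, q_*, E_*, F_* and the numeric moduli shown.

β2 |Sf1  (Sf1 fixes flow; stroke at Sf1)
β3 |J2  (C1: C, integral causality)
β0 |J1  (0-jn J2 has e-setter on 3)
β1 |J3  (J2 effort already set via bond 3)
β4 |R1  (J3: bond 1 brought effort, rest push out)
β5 |R2  (J1 needs exactly one f-in)

dq_C1/dt = F_Sf1 - 9*q_C1/16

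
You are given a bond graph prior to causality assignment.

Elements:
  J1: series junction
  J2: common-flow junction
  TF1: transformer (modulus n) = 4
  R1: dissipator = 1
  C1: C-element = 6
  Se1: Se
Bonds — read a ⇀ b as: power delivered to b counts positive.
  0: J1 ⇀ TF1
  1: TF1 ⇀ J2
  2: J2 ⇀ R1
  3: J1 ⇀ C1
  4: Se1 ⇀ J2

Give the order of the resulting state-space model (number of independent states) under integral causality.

1  (C1 all integral)

bond 4 →J2  (Se1 (Se) sets effort on bond)
bond 3 →J1  (prefer integral on C1)
bond 0 →TF1  (closing 1-jn rule on J1)
bond 1 →J2  (TF1 one-in-one-out from 0)
bond 2 →R1  (J2 needs exactly one f-in)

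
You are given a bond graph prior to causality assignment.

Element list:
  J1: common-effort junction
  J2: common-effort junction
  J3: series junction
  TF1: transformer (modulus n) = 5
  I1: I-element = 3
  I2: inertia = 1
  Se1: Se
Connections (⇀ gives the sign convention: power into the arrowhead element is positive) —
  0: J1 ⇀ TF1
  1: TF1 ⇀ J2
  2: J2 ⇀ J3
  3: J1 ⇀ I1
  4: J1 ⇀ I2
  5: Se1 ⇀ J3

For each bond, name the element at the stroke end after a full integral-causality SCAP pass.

β5 |J3  (Se1 (Se) sets effort on bond)
β2 |J2  (J3 needs exactly one f-in)
β1 |TF1  (J2 effort already set via bond 2)
β0 |J1  (through TF1, causality passes straight; one stroke at TF1)
β3 |I1  (J1: bond 0 brought effort, rest push out)
β4 |I2  (J1: bond 0 brought effort, rest push out)

β0 →J1
β1 →TF1
β2 →J2
β3 →I1
β4 →I2
β5 →J3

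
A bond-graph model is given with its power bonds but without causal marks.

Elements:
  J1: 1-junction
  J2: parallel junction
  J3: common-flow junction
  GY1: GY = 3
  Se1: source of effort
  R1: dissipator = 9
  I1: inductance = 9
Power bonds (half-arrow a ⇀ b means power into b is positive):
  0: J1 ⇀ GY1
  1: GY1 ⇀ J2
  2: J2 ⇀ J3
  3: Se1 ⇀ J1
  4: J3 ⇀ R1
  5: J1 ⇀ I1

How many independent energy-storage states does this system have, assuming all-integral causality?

#3 stroke at J1  (Se1 (Se) sets effort on bond)
#5 stroke at I1  (I1 integral (f out))
#0 stroke at J1  (J1 flow already set via bond 5)
#1 stroke at J2  (GY1: gyrator matches bond 0)
#2 stroke at J3  (common-e at J2 fixed by 1)
#4 stroke at R1  (only one flow-in slot at J3)

1  (I1 all integral)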